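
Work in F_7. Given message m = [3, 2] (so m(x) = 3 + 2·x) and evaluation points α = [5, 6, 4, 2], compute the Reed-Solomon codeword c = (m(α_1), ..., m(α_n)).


c = [6, 1, 4, 0]

Message polynomial: m(x) = 3 + 2·x (mod 7).
For each evaluation point α_i, compute m(α_i) mod 7:
  α_1 = 5: Horner steps 2 → 6, so m(5) = 6.
  α_2 = 6: Horner steps 2 → 1, so m(6) = 1.
  α_3 = 4: Horner steps 2 → 4, so m(4) = 4.
  α_4 = 2: Horner steps 2 → 0, so m(2) = 0.
Codeword c = [6, 1, 4, 0] ∈ F_7^4.


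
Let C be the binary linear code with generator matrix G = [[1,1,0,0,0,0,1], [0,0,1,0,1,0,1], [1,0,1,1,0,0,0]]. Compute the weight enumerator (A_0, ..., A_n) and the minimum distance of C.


Weight distribution: A_0 = 1, A_3 = 4, A_4 = 3. Minimum distance d = 3.

Enumerate all 2^3 = 8 messages m ∈ F_2^3.
For each, compute codeword c = mG in F_2^7, then tally its weight.
  m = 000 → c = 0000000, weight = 0.
  m = 100 → c = 1100001, weight = 3.
  m = 010 → c = 0010101, weight = 3.
  m = 110 → c = 1110100, weight = 4.
  m = 001 → c = 1011000, weight = 3.
  m = 101 → c = 0111001, weight = 4.
  m = 011 → c = 1001101, weight = 4.
  m = 111 → c = 0101100, weight = 3.
Tally weights:
  weight 0: 1 codewords.
  weight 3: 4 codewords.
  weight 4: 3 codewords.
Minimum distance d = smallest w > 0 with A_w > 0 = 3.
Sanity: Σ A_w = 8 = 2^3 = 8 ✓.


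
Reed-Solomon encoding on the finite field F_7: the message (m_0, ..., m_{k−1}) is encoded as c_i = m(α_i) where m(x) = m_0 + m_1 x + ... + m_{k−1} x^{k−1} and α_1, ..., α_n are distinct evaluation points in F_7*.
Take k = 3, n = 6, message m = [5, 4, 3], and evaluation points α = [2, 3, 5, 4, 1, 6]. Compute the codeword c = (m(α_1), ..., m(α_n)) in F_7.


c = [4, 2, 2, 6, 5, 4]

Message polynomial: m(x) = 5 + 4·x + 3·x^2 (mod 7).
For each evaluation point α_i, compute m(α_i) mod 7:
  α_1 = 2: Horner steps 3 → 3 → 4, so m(2) = 4.
  α_2 = 3: Horner steps 3 → 6 → 2, so m(3) = 2.
  α_3 = 5: Horner steps 3 → 5 → 2, so m(5) = 2.
  α_4 = 4: Horner steps 3 → 2 → 6, so m(4) = 6.
  α_5 = 1: Horner steps 3 → 0 → 5, so m(1) = 5.
  α_6 = 6: Horner steps 3 → 1 → 4, so m(6) = 4.
Codeword c = [4, 2, 2, 6, 5, 4] ∈ F_7^6.


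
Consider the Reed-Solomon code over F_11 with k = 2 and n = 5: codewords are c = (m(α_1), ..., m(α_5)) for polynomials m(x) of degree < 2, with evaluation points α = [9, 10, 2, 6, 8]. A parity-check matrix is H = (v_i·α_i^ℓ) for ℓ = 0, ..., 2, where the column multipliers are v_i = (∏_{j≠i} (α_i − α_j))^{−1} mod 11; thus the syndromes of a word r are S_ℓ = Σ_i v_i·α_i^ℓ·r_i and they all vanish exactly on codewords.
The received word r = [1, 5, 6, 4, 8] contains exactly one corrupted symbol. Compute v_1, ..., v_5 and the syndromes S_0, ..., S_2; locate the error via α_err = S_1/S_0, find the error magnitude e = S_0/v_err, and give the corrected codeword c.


S = (5, 8, 4), error at position 4, error magnitude e = 4, c = [1, 5, 6, 0, 8].

Step 1: column multipliers v_i = (∏_{j≠i}(α_i − α_j))^{−1} mod 11.
  i = 1 (α = 9): (9−10)(9−2)(9−6)(9−8) = (−1)·7·3·1 = −21 ≡ 1, so v_1 = 1^{−1} = 1 (mod 11).
  i = 2 (α = 10): (10−9)(10−2)(10−6)(10−8) = 1·8·4·2 = 64 ≡ 9, so v_2 = 9^{−1} = 5 (mod 11).
  i = 3 (α = 2): (2−9)(2−10)(2−6)(2−8) = (−7)·(−8)·(−4)·(−6) = 1344 ≡ 2, so v_3 = 2^{−1} = 6 (mod 11).
  i = 4 (α = 6): (6−9)(6−10)(6−2)(6−8) = (−3)·(−4)·4·(−2) = −96 ≡ 3, so v_4 = 3^{−1} = 4 (mod 11).
  i = 5 (α = 8): (8−9)(8−10)(8−2)(8−6) = (−1)·(−2)·6·2 = 24 ≡ 2, so v_5 = 2^{−1} = 6 (mod 11).
  v = [1, 5, 6, 4, 6].
Step 2: syndromes of r = [1, 5, 6, 4, 8] (all sums mod 11).
  S_0 = Σ v_i r_i = 1·1 + 5·5 + 6·6 + 4·4 + 6·8 = 126 ≡ 5.
  S_1 = Σ v_i α_i r_i = 1·9·1 + 5·10·5 + 6·2·6 + 4·6·4 + 6·8·8 = 811 ≡ 8.
  α_i^2 mod 11 = [4, 1, 4, 3, 9].
  S_2 = Σ v_i α_i^2 r_i = 1·4·1 + 5·1·5 + 6·4·6 + 4·3·4 + 6·9·8 = 653 ≡ 4.
  S = (5, 8, 4) ≠ 0, so r is not a codeword (an error is present).
Step 3: locate the error. For a single error e at position i, S_ℓ = v_i·e·α_i^ℓ, so α_err = S_1/S_0.
  S_0^{−1} = 5^{−1} = 9 (mod 11), so α_err = 8·9 = 72 ≡ 6 = α_4. Error position i = 4.
  Consistency check: S_2/S_1 = 4·7 = 28 ≡ 6 = α_err ✓ (single-error assumption holds).
Step 4: error magnitude e = S_0/v_4 = S_0·∏_{j≠4}(α_4 − α_j) = 5·3 = 15 ≡ 4 (mod 11).
Step 5: correct position 4: c_4 = r_4 − e = 4 − 4 ≡ 0 (mod 11). Hence c = [1, 5, 6, 0, 8].
  Check: interpolating c through the α_i gives m(x) = 9 + 4·x (degree < 2) with m(α_i) = c_i for every i, so c is indeed a codeword.


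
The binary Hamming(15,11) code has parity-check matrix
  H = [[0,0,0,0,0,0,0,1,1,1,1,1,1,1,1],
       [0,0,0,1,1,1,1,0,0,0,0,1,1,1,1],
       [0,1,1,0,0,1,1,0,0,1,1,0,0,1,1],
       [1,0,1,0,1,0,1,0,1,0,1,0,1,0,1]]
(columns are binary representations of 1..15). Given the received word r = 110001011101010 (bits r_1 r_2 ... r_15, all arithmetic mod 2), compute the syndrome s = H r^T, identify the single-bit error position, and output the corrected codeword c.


s = (1, 1, 0, 0)^T, error position = 12, corrected codeword c = 110001011100010

Compute s = H r^T mod 2 one row at a time:
  s_1 = 1 + 1 + 1 + 0 + 1 + 0 + 1 + 0 = 5 ≡ 1 (mod 2).
  s_2 = 0 + 0 + 1 + 0 + 1 + 0 + 1 + 0 = 3 ≡ 1 (mod 2).
  s_3 = 1 + 0 + 1 + 0 + 1 + 0 + 1 + 0 = 4 ≡ 0 (mod 2).
  s_4 = 1 + 0 + 0 + 0 + 1 + 0 + 0 + 0 = 2 ≡ 0 (mod 2).
s = (1, 1, 0, 0)^T — this equals column 12 of H (binary 1100), so error is at position 12.
Correct: flip bit 12 of r = 110001011101010 to get c = 110001011100010.


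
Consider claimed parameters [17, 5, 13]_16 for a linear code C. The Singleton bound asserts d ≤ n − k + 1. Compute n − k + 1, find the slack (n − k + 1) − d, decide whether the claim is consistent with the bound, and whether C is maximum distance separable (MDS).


Singleton RHS = n − k + 1 = 13, slack = 0, bound satisfied, MDS.

Singleton bound: d ≤ n − k + 1.
Here n = 17, k = 5, so n − k + 1 = 13.
Given d = 13, check d ≤ 13: YES.
Slack = (n − k + 1) − d = 0.
The code is MDS (slack = 0).
Description: the claimed parameters are [17, 5, 13]_16; such a code would be MDS (meets Singleton bound).


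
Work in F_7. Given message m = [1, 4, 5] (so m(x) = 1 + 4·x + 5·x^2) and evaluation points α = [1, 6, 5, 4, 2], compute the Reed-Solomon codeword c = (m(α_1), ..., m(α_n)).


c = [3, 2, 6, 6, 1]

Message polynomial: m(x) = 1 + 4·x + 5·x^2 (mod 7).
For each evaluation point α_i, compute m(α_i) mod 7:
  α_1 = 1: Horner steps 5 → 2 → 3, so m(1) = 3.
  α_2 = 6: Horner steps 5 → 6 → 2, so m(6) = 2.
  α_3 = 5: Horner steps 5 → 1 → 6, so m(5) = 6.
  α_4 = 4: Horner steps 5 → 3 → 6, so m(4) = 6.
  α_5 = 2: Horner steps 5 → 0 → 1, so m(2) = 1.
Codeword c = [3, 2, 6, 6, 1] ∈ F_7^5.


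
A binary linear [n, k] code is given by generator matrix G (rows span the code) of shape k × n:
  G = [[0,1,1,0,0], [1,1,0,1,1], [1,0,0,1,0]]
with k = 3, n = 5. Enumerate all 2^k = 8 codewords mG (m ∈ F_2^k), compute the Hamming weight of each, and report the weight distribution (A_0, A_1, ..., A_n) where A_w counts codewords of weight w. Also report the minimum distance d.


Weight distribution: A_0 = 1, A_2 = 4, A_4 = 3. Minimum distance d = 2.

Enumerate all 2^3 = 8 messages m ∈ F_2^3.
For each, compute codeword c = mG in F_2^5, then tally its weight.
  m = 000 → c = 00000, weight = 0.
  m = 100 → c = 01100, weight = 2.
  m = 010 → c = 11011, weight = 4.
  m = 110 → c = 10111, weight = 4.
  m = 001 → c = 10010, weight = 2.
  m = 101 → c = 11110, weight = 4.
  m = 011 → c = 01001, weight = 2.
  m = 111 → c = 00101, weight = 2.
Tally weights:
  weight 0: 1 codewords.
  weight 2: 4 codewords.
  weight 4: 3 codewords.
Minimum distance d = smallest w > 0 with A_w > 0 = 2.
Sanity: Σ A_w = 8 = 2^3 = 8 ✓.


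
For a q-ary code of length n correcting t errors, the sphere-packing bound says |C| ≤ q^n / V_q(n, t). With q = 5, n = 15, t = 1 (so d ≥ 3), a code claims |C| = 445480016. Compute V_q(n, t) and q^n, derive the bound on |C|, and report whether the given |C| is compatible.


V_q(n, t) = 61, q^n = 30517578125, Hamming bound = 500288165, |C| = 445480016 ≤ bound (satisfied).

Step 1: Compute V_q(n, t) = Σ_{j=0}^1 C(n, j) (q−1)^j.
  j = 0: C(15,0)·(4)^0 = 1·1 = 1.
  j = 1: C(15,1)·(4)^1 = 15·4 = 60.
  V_q(n, t) = 1 + 60 = 61.
Step 2: q^n = 5^15 = 30517578125.
Step 3: Hamming bound ⌊q^n / V_q(n,t)⌋ = ⌊30517578125/61⌋ = 500288165.
Step 4: Compare |C| = 445480016 to 500288165: satisfied.
The claimed |C| lies below the Hamming bound.


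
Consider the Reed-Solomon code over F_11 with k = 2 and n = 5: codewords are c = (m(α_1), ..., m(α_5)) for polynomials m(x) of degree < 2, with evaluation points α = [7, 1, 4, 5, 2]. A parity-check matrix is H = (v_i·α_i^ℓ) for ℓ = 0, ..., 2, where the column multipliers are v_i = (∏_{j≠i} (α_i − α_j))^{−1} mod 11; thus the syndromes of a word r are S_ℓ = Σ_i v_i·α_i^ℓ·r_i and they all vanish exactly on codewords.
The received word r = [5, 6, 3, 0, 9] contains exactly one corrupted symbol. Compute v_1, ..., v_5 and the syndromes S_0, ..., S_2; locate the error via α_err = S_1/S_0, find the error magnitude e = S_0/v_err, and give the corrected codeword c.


S = (10, 10, 10), error at position 2, error magnitude e = 5, c = [5, 1, 3, 0, 9].

Step 1: column multipliers v_i = (∏_{j≠i}(α_i − α_j))^{−1} mod 11.
  i = 1 (α = 7): (7−1)(7−4)(7−5)(7−2) = 6·3·2·5 = 180 ≡ 4, so v_1 = 4^{−1} = 3 (mod 11).
  i = 2 (α = 1): (1−7)(1−4)(1−5)(1−2) = (−6)·(−3)·(−4)·(−1) = 72 ≡ 6, so v_2 = 6^{−1} = 2 (mod 11).
  i = 3 (α = 4): (4−7)(4−1)(4−5)(4−2) = (−3)·3·(−1)·2 = 18 ≡ 7, so v_3 = 7^{−1} = 8 (mod 11).
  i = 4 (α = 5): (5−7)(5−1)(5−4)(5−2) = (−2)·4·1·3 = −24 ≡ 9, so v_4 = 9^{−1} = 5 (mod 11).
  i = 5 (α = 2): (2−7)(2−1)(2−4)(2−5) = (−5)·1·(−2)·(−3) = −30 ≡ 3, so v_5 = 3^{−1} = 4 (mod 11).
  v = [3, 2, 8, 5, 4].
Step 2: syndromes of r = [5, 6, 3, 0, 9] (all sums mod 11).
  S_0 = Σ v_i r_i = 3·5 + 2·6 + 8·3 + 5·0 + 4·9 = 87 ≡ 10.
  S_1 = Σ v_i α_i r_i = 3·7·5 + 2·1·6 + 8·4·3 + 5·5·0 + 4·2·9 = 285 ≡ 10.
  α_i^2 mod 11 = [5, 1, 5, 3, 4].
  S_2 = Σ v_i α_i^2 r_i = 3·5·5 + 2·1·6 + 8·5·3 + 5·3·0 + 4·4·9 = 351 ≡ 10.
  S = (10, 10, 10) ≠ 0, so r is not a codeword (an error is present).
Step 3: locate the error. For a single error e at position i, S_ℓ = v_i·e·α_i^ℓ, so α_err = S_1/S_0.
  S_0^{−1} = 10^{−1} = 10 (mod 11), so α_err = 10·10 = 100 ≡ 1 = α_2. Error position i = 2.
  Consistency check: S_2/S_1 = 10·10 = 100 ≡ 1 = α_err ✓ (single-error assumption holds).
Step 4: error magnitude e = S_0/v_2 = S_0·∏_{j≠2}(α_2 − α_j) = 10·6 = 60 ≡ 5 (mod 11).
Step 5: correct position 2: c_2 = r_2 − e = 6 − 5 ≡ 1 (mod 11). Hence c = [5, 1, 3, 0, 9].
  Check: interpolating c through the α_i gives m(x) = 4 + 8·x (degree < 2) with m(α_i) = c_i for every i, so c is indeed a codeword.


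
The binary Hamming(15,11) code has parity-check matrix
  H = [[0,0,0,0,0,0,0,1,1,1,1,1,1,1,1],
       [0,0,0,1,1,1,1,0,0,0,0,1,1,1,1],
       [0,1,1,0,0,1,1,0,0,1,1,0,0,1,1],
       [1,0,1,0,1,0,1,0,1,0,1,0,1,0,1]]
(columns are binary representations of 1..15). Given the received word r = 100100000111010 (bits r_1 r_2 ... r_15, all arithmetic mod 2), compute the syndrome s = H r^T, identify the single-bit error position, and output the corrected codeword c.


s = (0, 1, 1, 0)^T, error position = 6, corrected codeword c = 100101000111010

Compute s = H r^T mod 2 one row at a time:
  s_1 = 0 + 0 + 1 + 1 + 1 + 0 + 1 + 0 = 4 ≡ 0 (mod 2).
  s_2 = 1 + 0 + 0 + 0 + 1 + 0 + 1 + 0 = 3 ≡ 1 (mod 2).
  s_3 = 0 + 0 + 0 + 0 + 1 + 1 + 1 + 0 = 3 ≡ 1 (mod 2).
  s_4 = 1 + 0 + 0 + 0 + 0 + 1 + 0 + 0 = 2 ≡ 0 (mod 2).
s = (0, 1, 1, 0)^T — this equals column 6 of H (binary 0110), so error is at position 6.
Correct: flip bit 6 of r = 100100000111010 to get c = 100101000111010.


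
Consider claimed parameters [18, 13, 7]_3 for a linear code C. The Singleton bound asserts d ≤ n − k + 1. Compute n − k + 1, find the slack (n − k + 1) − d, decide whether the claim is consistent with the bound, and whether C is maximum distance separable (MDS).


Singleton RHS = n − k + 1 = 6, slack = -1, bound violated (no such code; not MDS).

Singleton bound: d ≤ n − k + 1.
Here n = 18, k = 13, so n − k + 1 = 6.
Given d = 7, check d ≤ 6: NO.
Slack = (n − k + 1) − d = -1.
The slack is negative: d = 7 exceeds n − k + 1 = 6 by 1, so the Singleton bound is violated and no linear [18, 13, 7]_3 code can exist. In particular it is not MDS (MDS requires d = n − k + 1 exactly).
Description: the claimed parameters are [18, 13, 7]_3; such a code would be impossible (violates the Singleton bound).


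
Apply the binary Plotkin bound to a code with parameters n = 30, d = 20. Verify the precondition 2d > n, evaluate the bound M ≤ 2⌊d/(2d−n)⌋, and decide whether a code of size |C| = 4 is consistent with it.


Plotkin bound M ≤ 4; given |C| = 4 ≤ bound (satisfied).

Check applicability: 2d = 40, n = 30.
2d − n = 10 > 0, so Plotkin applies.
Compute d/(2d−n) = 20/10 ≈ 2.0000.
⌊d/(2d−n)⌋ = 2.
Plotkin bound: M ≤ 2·2 = 4.
Given |C| = 4, check: satisfied.
This |C| is at the Plotkin bound.


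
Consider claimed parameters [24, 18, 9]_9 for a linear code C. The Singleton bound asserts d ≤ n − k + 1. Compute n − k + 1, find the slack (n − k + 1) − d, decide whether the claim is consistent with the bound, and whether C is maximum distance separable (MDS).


Singleton RHS = n − k + 1 = 7, slack = -2, bound violated (no such code; not MDS).

Singleton bound: d ≤ n − k + 1.
Here n = 24, k = 18, so n − k + 1 = 7.
Given d = 9, check d ≤ 7: NO.
Slack = (n − k + 1) − d = -2.
The slack is negative: d = 9 exceeds n − k + 1 = 7 by 2, so the Singleton bound is violated and no linear [24, 18, 9]_9 code can exist. In particular it is not MDS (MDS requires d = n − k + 1 exactly).
Description: the claimed parameters are [24, 18, 9]_9; such a code would be impossible (violates the Singleton bound).


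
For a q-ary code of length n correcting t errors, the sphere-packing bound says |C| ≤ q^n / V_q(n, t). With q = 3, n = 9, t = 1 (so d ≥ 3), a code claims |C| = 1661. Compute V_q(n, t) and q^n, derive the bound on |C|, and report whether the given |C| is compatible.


V_q(n, t) = 19, q^n = 19683, Hamming bound = 1035, |C| = 1661 > bound (violated).

Step 1: Compute V_q(n, t) = Σ_{j=0}^1 C(n, j) (q−1)^j.
  j = 0: C(9,0)·(2)^0 = 1·1 = 1.
  j = 1: C(9,1)·(2)^1 = 9·2 = 18.
  V_q(n, t) = 1 + 18 = 19.
Step 2: q^n = 3^9 = 19683.
Step 3: Hamming bound ⌊q^n / V_q(n,t)⌋ = ⌊19683/19⌋ = 1035.
Step 4: Compare |C| = 1661 to 1035: violated.
The claimed |C| lies above the Hamming bound, so no 3-ary code of length 9 with d ≥ 3 can have 1661 codewords.


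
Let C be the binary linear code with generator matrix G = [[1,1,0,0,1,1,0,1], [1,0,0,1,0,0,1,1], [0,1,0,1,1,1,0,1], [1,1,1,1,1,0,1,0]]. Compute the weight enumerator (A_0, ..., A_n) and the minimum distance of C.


Weight distribution: A_0 = 1, A_2 = 2, A_3 = 2, A_4 = 3, A_5 = 6, A_6 = 2. Minimum distance d = 2.

Enumerate all 2^4 = 16 messages m ∈ F_2^4.
For each, compute codeword c = mG in F_2^8, then tally its weight.
  m = 0000 → c = 00000000, weight = 0.
  m = 1000 → c = 11001101, weight = 5.
  m = 0100 → c = 10010011, weight = 4.
  m = 1100 → c = 01011110, weight = 5.
  m = 0010 → c = 01011101, weight = 5.
  m = 1010 → c = 10010000, weight = 2.
  m = 0110 → c = 11001110, weight = 5.
  m = 1110 → c = 00000011, weight = 2.
  m = 0001 → c = 11111010, weight = 6.
  m = 1001 → c = 00110111, weight = 5.
  m = 0101 → c = 01101001, weight = 4.
  m = 1101 → c = 10100100, weight = 3.
  m = 0011 → c = 10100111, weight = 5.
  m = 1011 → c = 01101010, weight = 4.
  m = 0111 → c = 00110100, weight = 3.
  m = 1111 → c = 11111001, weight = 6.
Tally weights:
  weight 0: 1 codewords.
  weight 2: 2 codewords.
  weight 3: 2 codewords.
  weight 4: 3 codewords.
  weight 5: 6 codewords.
  weight 6: 2 codewords.
Minimum distance d = smallest w > 0 with A_w > 0 = 2.
Sanity: Σ A_w = 16 = 2^4 = 16 ✓.


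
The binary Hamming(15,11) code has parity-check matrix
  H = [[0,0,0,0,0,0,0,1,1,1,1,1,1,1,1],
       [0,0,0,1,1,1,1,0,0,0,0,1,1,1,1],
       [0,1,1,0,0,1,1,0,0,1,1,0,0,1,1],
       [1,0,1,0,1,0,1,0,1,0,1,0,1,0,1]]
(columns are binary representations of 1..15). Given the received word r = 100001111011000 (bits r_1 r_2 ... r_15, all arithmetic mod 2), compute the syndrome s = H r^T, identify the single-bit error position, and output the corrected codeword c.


s = (0, 1, 1, 0)^T, error position = 6, corrected codeword c = 100000111011000

Compute s = H r^T mod 2 one row at a time:
  s_1 = 1 + 1 + 0 + 1 + 1 + 0 + 0 + 0 = 4 ≡ 0 (mod 2).
  s_2 = 0 + 0 + 1 + 1 + 1 + 0 + 0 + 0 = 3 ≡ 1 (mod 2).
  s_3 = 0 + 0 + 1 + 1 + 0 + 1 + 0 + 0 = 3 ≡ 1 (mod 2).
  s_4 = 1 + 0 + 0 + 1 + 1 + 1 + 0 + 0 = 4 ≡ 0 (mod 2).
s = (0, 1, 1, 0)^T — this equals column 6 of H (binary 0110), so error is at position 6.
Correct: flip bit 6 of r = 100001111011000 to get c = 100000111011000.


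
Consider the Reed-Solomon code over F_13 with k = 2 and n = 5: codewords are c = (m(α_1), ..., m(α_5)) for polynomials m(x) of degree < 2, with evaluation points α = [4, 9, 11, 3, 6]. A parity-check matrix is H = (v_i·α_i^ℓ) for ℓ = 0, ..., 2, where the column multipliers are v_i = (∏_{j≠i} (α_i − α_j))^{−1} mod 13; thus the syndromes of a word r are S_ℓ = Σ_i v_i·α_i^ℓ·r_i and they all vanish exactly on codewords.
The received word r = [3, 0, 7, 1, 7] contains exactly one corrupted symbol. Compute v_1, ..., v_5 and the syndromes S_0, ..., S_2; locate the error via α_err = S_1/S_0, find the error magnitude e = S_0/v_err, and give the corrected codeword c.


S = (3, 7, 12), error at position 3, error magnitude e = 3, c = [3, 0, 4, 1, 7].

Step 1: column multipliers v_i = (∏_{j≠i}(α_i − α_j))^{−1} mod 13.
  i = 1 (α = 4): (4−9)(4−11)(4−3)(4−6) = (−5)·(−7)·1·(−2) = −70 ≡ 8, so v_1 = 8^{−1} = 5 (mod 13).
  i = 2 (α = 9): (9−4)(9−11)(9−3)(9−6) = 5·(−2)·6·3 = −180 ≡ 2, so v_2 = 2^{−1} = 7 (mod 13).
  i = 3 (α = 11): (11−4)(11−9)(11−3)(11−6) = 7·2·8·5 = 560 ≡ 1, so v_3 = 1^{−1} = 1 (mod 13).
  i = 4 (α = 3): (3−4)(3−9)(3−11)(3−6) = (−1)·(−6)·(−8)·(−3) = 144 ≡ 1, so v_4 = 1^{−1} = 1 (mod 13).
  i = 5 (α = 6): (6−4)(6−9)(6−11)(6−3) = 2·(−3)·(−5)·3 = 90 ≡ 12, so v_5 = 12^{−1} = 12 (mod 13).
  v = [5, 7, 1, 1, 12].
Step 2: syndromes of r = [3, 0, 7, 1, 7] (all sums mod 13).
  S_0 = Σ v_i r_i = 5·3 + 7·0 + 1·7 + 1·1 + 12·7 = 107 ≡ 3.
  S_1 = Σ v_i α_i r_i = 5·4·3 + 7·9·0 + 1·11·7 + 1·3·1 + 12·6·7 = 644 ≡ 7.
  α_i^2 mod 13 = [3, 3, 4, 9, 10].
  S_2 = Σ v_i α_i^2 r_i = 5·3·3 + 7·3·0 + 1·4·7 + 1·9·1 + 12·10·7 = 922 ≡ 12.
  S = (3, 7, 12) ≠ 0, so r is not a codeword (an error is present).
Step 3: locate the error. For a single error e at position i, S_ℓ = v_i·e·α_i^ℓ, so α_err = S_1/S_0.
  S_0^{−1} = 3^{−1} = 9 (mod 13), so α_err = 7·9 = 63 ≡ 11 = α_3. Error position i = 3.
  Consistency check: S_2/S_1 = 12·2 = 24 ≡ 11 = α_err ✓ (single-error assumption holds).
Step 4: error magnitude e = S_0/v_3 = S_0·∏_{j≠3}(α_3 − α_j) = 3·1 = 3 ≡ 3 (mod 13).
Step 5: correct position 3: c_3 = r_3 − e = 7 − 3 ≡ 4 (mod 13). Hence c = [3, 0, 4, 1, 7].
  Check: interpolating c through the α_i gives m(x) = 8 + 2·x (degree < 2) with m(α_i) = c_i for every i, so c is indeed a codeword.


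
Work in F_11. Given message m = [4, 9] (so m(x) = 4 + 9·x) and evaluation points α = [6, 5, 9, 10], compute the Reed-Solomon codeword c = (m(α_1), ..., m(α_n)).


c = [3, 5, 8, 6]

Message polynomial: m(x) = 4 + 9·x (mod 11).
For each evaluation point α_i, compute m(α_i) mod 11:
  α_1 = 6: Horner steps 9 → 3, so m(6) = 3.
  α_2 = 5: Horner steps 9 → 5, so m(5) = 5.
  α_3 = 9: Horner steps 9 → 8, so m(9) = 8.
  α_4 = 10: Horner steps 9 → 6, so m(10) = 6.
Codeword c = [3, 5, 8, 6] ∈ F_11^4.


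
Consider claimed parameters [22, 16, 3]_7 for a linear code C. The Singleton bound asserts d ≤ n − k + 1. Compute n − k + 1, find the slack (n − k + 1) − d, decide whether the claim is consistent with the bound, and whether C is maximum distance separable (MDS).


Singleton RHS = n − k + 1 = 7, slack = 4, bound satisfied, not MDS.

Singleton bound: d ≤ n − k + 1.
Here n = 22, k = 16, so n − k + 1 = 7.
Given d = 3, check d ≤ 7: YES.
Slack = (n − k + 1) − d = 4.
The code is NOT MDS (slack = 4 > 0).
Description: the claimed parameters are [22, 16, 3]_7; such a code would be non-MDS.


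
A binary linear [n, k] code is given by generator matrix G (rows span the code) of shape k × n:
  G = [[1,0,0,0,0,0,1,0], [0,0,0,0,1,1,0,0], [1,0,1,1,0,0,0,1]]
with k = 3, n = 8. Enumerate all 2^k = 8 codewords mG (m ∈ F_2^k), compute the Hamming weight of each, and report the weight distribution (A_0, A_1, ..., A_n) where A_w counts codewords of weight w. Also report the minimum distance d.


Weight distribution: A_0 = 1, A_2 = 2, A_4 = 3, A_6 = 2. Minimum distance d = 2.

Enumerate all 2^3 = 8 messages m ∈ F_2^3.
For each, compute codeword c = mG in F_2^8, then tally its weight.
  m = 000 → c = 00000000, weight = 0.
  m = 100 → c = 10000010, weight = 2.
  m = 010 → c = 00001100, weight = 2.
  m = 110 → c = 10001110, weight = 4.
  m = 001 → c = 10110001, weight = 4.
  m = 101 → c = 00110011, weight = 4.
  m = 011 → c = 10111101, weight = 6.
  m = 111 → c = 00111111, weight = 6.
Tally weights:
  weight 0: 1 codewords.
  weight 2: 2 codewords.
  weight 4: 3 codewords.
  weight 6: 2 codewords.
Minimum distance d = smallest w > 0 with A_w > 0 = 2.
Sanity: Σ A_w = 8 = 2^3 = 8 ✓.


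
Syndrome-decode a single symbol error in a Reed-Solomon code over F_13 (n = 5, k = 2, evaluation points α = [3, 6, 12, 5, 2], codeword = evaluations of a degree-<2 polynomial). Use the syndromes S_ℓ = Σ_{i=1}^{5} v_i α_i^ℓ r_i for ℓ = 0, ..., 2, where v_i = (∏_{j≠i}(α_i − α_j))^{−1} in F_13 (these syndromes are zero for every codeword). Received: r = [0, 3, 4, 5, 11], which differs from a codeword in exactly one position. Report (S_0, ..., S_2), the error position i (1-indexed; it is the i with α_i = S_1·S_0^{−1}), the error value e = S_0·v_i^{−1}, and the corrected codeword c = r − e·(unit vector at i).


S = (11, 7, 8), error at position 1, error magnitude e = 4, c = [9, 3, 4, 5, 11].

Step 1: column multipliers v_i = (∏_{j≠i}(α_i − α_j))^{−1} mod 13.
  i = 1 (α = 3): (3−6)(3−12)(3−5)(3−2) = (−3)·(−9)·(−2)·1 = −54 ≡ 11, so v_1 = 11^{−1} = 6 (mod 13).
  i = 2 (α = 6): (6−3)(6−12)(6−5)(6−2) = 3·(−6)·1·4 = −72 ≡ 6, so v_2 = 6^{−1} = 11 (mod 13).
  i = 3 (α = 12): (12−3)(12−6)(12−5)(12−2) = 9·6·7·10 = 3780 ≡ 10, so v_3 = 10^{−1} = 4 (mod 13).
  i = 4 (α = 5): (5−3)(5−6)(5−12)(5−2) = 2·(−1)·(−7)·3 = 42 ≡ 3, so v_4 = 3^{−1} = 9 (mod 13).
  i = 5 (α = 2): (2−3)(2−6)(2−12)(2−5) = (−1)·(−4)·(−10)·(−3) = 120 ≡ 3, so v_5 = 3^{−1} = 9 (mod 13).
  v = [6, 11, 4, 9, 9].
Step 2: syndromes of r = [0, 3, 4, 5, 11] (all sums mod 13).
  S_0 = Σ v_i r_i = 6·0 + 11·3 + 4·4 + 9·5 + 9·11 = 193 ≡ 11.
  S_1 = Σ v_i α_i r_i = 6·3·0 + 11·6·3 + 4·12·4 + 9·5·5 + 9·2·11 = 813 ≡ 7.
  α_i^2 mod 13 = [9, 10, 1, 12, 4].
  S_2 = Σ v_i α_i^2 r_i = 6·9·0 + 11·10·3 + 4·1·4 + 9·12·5 + 9·4·11 = 1282 ≡ 8.
  S = (11, 7, 8) ≠ 0, so r is not a codeword (an error is present).
Step 3: locate the error. For a single error e at position i, S_ℓ = v_i·e·α_i^ℓ, so α_err = S_1/S_0.
  S_0^{−1} = 11^{−1} = 6 (mod 13), so α_err = 7·6 = 42 ≡ 3 = α_1. Error position i = 1.
  Consistency check: S_2/S_1 = 8·2 = 16 ≡ 3 = α_err ✓ (single-error assumption holds).
Step 4: error magnitude e = S_0/v_1 = S_0·∏_{j≠1}(α_1 − α_j) = 11·11 = 121 ≡ 4 (mod 13).
Step 5: correct position 1: c_1 = r_1 − e = 0 − 4 ≡ 9 (mod 13). Hence c = [9, 3, 4, 5, 11].
  Check: interpolating c through the α_i gives m(x) = 2 + 11·x (degree < 2) with m(α_i) = c_i for every i, so c is indeed a codeword.


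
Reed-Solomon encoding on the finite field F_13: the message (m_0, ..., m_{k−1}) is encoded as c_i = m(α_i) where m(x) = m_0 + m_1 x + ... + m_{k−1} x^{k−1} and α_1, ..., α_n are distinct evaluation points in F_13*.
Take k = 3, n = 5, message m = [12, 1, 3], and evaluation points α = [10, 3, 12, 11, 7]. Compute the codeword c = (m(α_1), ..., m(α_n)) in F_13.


c = [10, 3, 1, 9, 10]

Message polynomial: m(x) = 12 + 1·x + 3·x^2 (mod 13).
For each evaluation point α_i, compute m(α_i) mod 13:
  α_1 = 10: Horner steps 3 → 5 → 10, so m(10) = 10.
  α_2 = 3: Horner steps 3 → 10 → 3, so m(3) = 3.
  α_3 = 12: Horner steps 3 → 11 → 1, so m(12) = 1.
  α_4 = 11: Horner steps 3 → 8 → 9, so m(11) = 9.
  α_5 = 7: Horner steps 3 → 9 → 10, so m(7) = 10.
Codeword c = [10, 3, 1, 9, 10] ∈ F_13^5.


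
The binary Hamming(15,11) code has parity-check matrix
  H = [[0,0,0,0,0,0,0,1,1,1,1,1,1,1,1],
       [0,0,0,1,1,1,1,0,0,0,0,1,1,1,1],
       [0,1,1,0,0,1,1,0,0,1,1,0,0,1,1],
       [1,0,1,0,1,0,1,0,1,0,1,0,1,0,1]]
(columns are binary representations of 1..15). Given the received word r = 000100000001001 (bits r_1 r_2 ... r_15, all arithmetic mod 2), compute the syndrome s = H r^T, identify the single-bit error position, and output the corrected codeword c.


s = (0, 1, 1, 1)^T, error position = 7, corrected codeword c = 000100100001001

Compute s = H r^T mod 2 one row at a time:
  s_1 = 0 + 0 + 0 + 0 + 1 + 0 + 0 + 1 = 2 ≡ 0 (mod 2).
  s_2 = 1 + 0 + 0 + 0 + 1 + 0 + 0 + 1 = 3 ≡ 1 (mod 2).
  s_3 = 0 + 0 + 0 + 0 + 0 + 0 + 0 + 1 = 1 ≡ 1 (mod 2).
  s_4 = 0 + 0 + 0 + 0 + 0 + 0 + 0 + 1 = 1 ≡ 1 (mod 2).
s = (0, 1, 1, 1)^T — this equals column 7 of H (binary 0111), so error is at position 7.
Correct: flip bit 7 of r = 000100000001001 to get c = 000100100001001.


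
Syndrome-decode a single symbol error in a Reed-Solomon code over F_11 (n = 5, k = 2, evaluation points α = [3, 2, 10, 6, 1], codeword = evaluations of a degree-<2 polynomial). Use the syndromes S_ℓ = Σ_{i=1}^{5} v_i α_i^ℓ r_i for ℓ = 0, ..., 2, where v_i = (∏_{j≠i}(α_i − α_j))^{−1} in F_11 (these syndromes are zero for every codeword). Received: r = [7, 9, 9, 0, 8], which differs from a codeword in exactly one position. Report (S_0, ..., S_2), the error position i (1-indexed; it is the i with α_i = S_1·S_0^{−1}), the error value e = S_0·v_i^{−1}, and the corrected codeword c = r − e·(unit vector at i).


S = (7, 3, 6), error at position 2, error magnitude e = 7, c = [7, 2, 9, 0, 8].

Step 1: column multipliers v_i = (∏_{j≠i}(α_i − α_j))^{−1} mod 11.
  i = 1 (α = 3): (3−2)(3−10)(3−6)(3−1) = 1·(−7)·(−3)·2 = 42 ≡ 9, so v_1 = 9^{−1} = 5 (mod 11).
  i = 2 (α = 2): (2−3)(2−10)(2−6)(2−1) = (−1)·(−8)·(−4)·1 = −32 ≡ 1, so v_2 = 1^{−1} = 1 (mod 11).
  i = 3 (α = 10): (10−3)(10−2)(10−6)(10−1) = 7·8·4·9 = 2016 ≡ 3, so v_3 = 3^{−1} = 4 (mod 11).
  i = 4 (α = 6): (6−3)(6−2)(6−10)(6−1) = 3·4·(−4)·5 = −240 ≡ 2, so v_4 = 2^{−1} = 6 (mod 11).
  i = 5 (α = 1): (1−3)(1−2)(1−10)(1−6) = (−2)·(−1)·(−9)·(−5) = 90 ≡ 2, so v_5 = 2^{−1} = 6 (mod 11).
  v = [5, 1, 4, 6, 6].
Step 2: syndromes of r = [7, 9, 9, 0, 8] (all sums mod 11).
  S_0 = Σ v_i r_i = 5·7 + 1·9 + 4·9 + 6·0 + 6·8 = 128 ≡ 7.
  S_1 = Σ v_i α_i r_i = 5·3·7 + 1·2·9 + 4·10·9 + 6·6·0 + 6·1·8 = 531 ≡ 3.
  α_i^2 mod 11 = [9, 4, 1, 3, 1].
  S_2 = Σ v_i α_i^2 r_i = 5·9·7 + 1·4·9 + 4·1·9 + 6·3·0 + 6·1·8 = 435 ≡ 6.
  S = (7, 3, 6) ≠ 0, so r is not a codeword (an error is present).
Step 3: locate the error. For a single error e at position i, S_ℓ = v_i·e·α_i^ℓ, so α_err = S_1/S_0.
  S_0^{−1} = 7^{−1} = 8 (mod 11), so α_err = 3·8 = 24 ≡ 2 = α_2. Error position i = 2.
  Consistency check: S_2/S_1 = 6·4 = 24 ≡ 2 = α_err ✓ (single-error assumption holds).
Step 4: error magnitude e = S_0/v_2 = S_0·∏_{j≠2}(α_2 − α_j) = 7·1 = 7 ≡ 7 (mod 11).
Step 5: correct position 2: c_2 = r_2 − e = 9 − 7 ≡ 2 (mod 11). Hence c = [7, 2, 9, 0, 8].
  Check: interpolating c through the α_i gives m(x) = 3 + 5·x (degree < 2) with m(α_i) = c_i for every i, so c is indeed a codeword.


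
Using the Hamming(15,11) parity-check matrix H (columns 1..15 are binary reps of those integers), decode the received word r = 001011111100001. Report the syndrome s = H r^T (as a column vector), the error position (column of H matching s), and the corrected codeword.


s = (0, 0, 1, 1)^T, error position = 3, corrected codeword c = 000011111100001

Compute s = H r^T mod 2 one row at a time:
  s_1 = 1 + 1 + 1 + 0 + 0 + 0 + 0 + 1 = 4 ≡ 0 (mod 2).
  s_2 = 0 + 1 + 1 + 1 + 0 + 0 + 0 + 1 = 4 ≡ 0 (mod 2).
  s_3 = 0 + 1 + 1 + 1 + 1 + 0 + 0 + 1 = 5 ≡ 1 (mod 2).
  s_4 = 0 + 1 + 1 + 1 + 1 + 0 + 0 + 1 = 5 ≡ 1 (mod 2).
s = (0, 0, 1, 1)^T — this equals column 3 of H (binary 0011), so error is at position 3.
Correct: flip bit 3 of r = 001011111100001 to get c = 000011111100001.


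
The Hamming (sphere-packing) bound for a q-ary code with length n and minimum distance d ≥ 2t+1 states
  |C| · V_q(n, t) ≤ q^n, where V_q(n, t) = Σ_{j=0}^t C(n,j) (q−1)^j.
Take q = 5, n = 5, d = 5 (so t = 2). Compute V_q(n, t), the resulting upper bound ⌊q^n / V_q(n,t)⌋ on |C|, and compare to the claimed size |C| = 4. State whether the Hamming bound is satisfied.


V_q(n, t) = 181, q^n = 3125, Hamming bound = 17, |C| = 4 ≤ bound (satisfied).

Step 1: Compute V_q(n, t) = Σ_{j=0}^2 C(n, j) (q−1)^j.
  j = 0: C(5,0)·(4)^0 = 1·1 = 1.
  j = 1: C(5,1)·(4)^1 = 5·4 = 20.
  j = 2: C(5,2)·(4)^2 = 10·16 = 160.
  V_q(n, t) = 1 + 20 + 160 = 181.
Step 2: q^n = 5^5 = 3125.
Step 3: Hamming bound ⌊q^n / V_q(n,t)⌋ = ⌊3125/181⌋ = 17.
Step 4: Compare |C| = 4 to 17: satisfied.
The claimed |C| lies below the Hamming bound.


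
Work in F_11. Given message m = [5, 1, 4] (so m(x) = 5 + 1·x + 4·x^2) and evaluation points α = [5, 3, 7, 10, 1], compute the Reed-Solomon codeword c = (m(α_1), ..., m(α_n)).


c = [0, 0, 10, 8, 10]

Message polynomial: m(x) = 5 + 1·x + 4·x^2 (mod 11).
For each evaluation point α_i, compute m(α_i) mod 11:
  α_1 = 5: Horner steps 4 → 10 → 0, so m(5) = 0.
  α_2 = 3: Horner steps 4 → 2 → 0, so m(3) = 0.
  α_3 = 7: Horner steps 4 → 7 → 10, so m(7) = 10.
  α_4 = 10: Horner steps 4 → 8 → 8, so m(10) = 8.
  α_5 = 1: Horner steps 4 → 5 → 10, so m(1) = 10.
Codeword c = [0, 0, 10, 8, 10] ∈ F_11^5.


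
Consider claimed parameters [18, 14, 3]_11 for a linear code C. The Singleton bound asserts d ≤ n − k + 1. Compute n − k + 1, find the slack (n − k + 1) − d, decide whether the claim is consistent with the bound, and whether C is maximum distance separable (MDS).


Singleton RHS = n − k + 1 = 5, slack = 2, bound satisfied, not MDS.

Singleton bound: d ≤ n − k + 1.
Here n = 18, k = 14, so n − k + 1 = 5.
Given d = 3, check d ≤ 5: YES.
Slack = (n − k + 1) − d = 2.
The code is NOT MDS (slack = 2 > 0).
Description: the claimed parameters are [18, 14, 3]_11; such a code would be non-MDS.


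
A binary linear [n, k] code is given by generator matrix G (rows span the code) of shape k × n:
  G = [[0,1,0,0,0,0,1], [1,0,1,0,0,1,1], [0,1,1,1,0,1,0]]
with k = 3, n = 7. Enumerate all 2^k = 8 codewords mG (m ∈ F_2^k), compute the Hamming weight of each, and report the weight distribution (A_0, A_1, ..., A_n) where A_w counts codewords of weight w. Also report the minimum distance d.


Weight distribution: A_0 = 1, A_2 = 2, A_4 = 5. Minimum distance d = 2.

Enumerate all 2^3 = 8 messages m ∈ F_2^3.
For each, compute codeword c = mG in F_2^7, then tally its weight.
  m = 000 → c = 0000000, weight = 0.
  m = 100 → c = 0100001, weight = 2.
  m = 010 → c = 1010011, weight = 4.
  m = 110 → c = 1110010, weight = 4.
  m = 001 → c = 0111010, weight = 4.
  m = 101 → c = 0011011, weight = 4.
  m = 011 → c = 1101001, weight = 4.
  m = 111 → c = 1001000, weight = 2.
Tally weights:
  weight 0: 1 codewords.
  weight 2: 2 codewords.
  weight 4: 5 codewords.
Minimum distance d = smallest w > 0 with A_w > 0 = 2.
Sanity: Σ A_w = 8 = 2^3 = 8 ✓.


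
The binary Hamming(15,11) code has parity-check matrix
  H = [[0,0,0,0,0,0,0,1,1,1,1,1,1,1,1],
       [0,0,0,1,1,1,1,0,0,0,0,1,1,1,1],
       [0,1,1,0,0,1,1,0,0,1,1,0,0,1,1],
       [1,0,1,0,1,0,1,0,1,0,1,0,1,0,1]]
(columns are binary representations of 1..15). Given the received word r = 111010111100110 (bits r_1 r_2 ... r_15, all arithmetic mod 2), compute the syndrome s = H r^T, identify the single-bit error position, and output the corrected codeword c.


s = (1, 0, 1, 0)^T, error position = 10, corrected codeword c = 111010111000110

Compute s = H r^T mod 2 one row at a time:
  s_1 = 1 + 1 + 1 + 0 + 0 + 1 + 1 + 0 = 5 ≡ 1 (mod 2).
  s_2 = 0 + 1 + 0 + 1 + 0 + 1 + 1 + 0 = 4 ≡ 0 (mod 2).
  s_3 = 1 + 1 + 0 + 1 + 1 + 0 + 1 + 0 = 5 ≡ 1 (mod 2).
  s_4 = 1 + 1 + 1 + 1 + 1 + 0 + 1 + 0 = 6 ≡ 0 (mod 2).
s = (1, 0, 1, 0)^T — this equals column 10 of H (binary 1010), so error is at position 10.
Correct: flip bit 10 of r = 111010111100110 to get c = 111010111000110.


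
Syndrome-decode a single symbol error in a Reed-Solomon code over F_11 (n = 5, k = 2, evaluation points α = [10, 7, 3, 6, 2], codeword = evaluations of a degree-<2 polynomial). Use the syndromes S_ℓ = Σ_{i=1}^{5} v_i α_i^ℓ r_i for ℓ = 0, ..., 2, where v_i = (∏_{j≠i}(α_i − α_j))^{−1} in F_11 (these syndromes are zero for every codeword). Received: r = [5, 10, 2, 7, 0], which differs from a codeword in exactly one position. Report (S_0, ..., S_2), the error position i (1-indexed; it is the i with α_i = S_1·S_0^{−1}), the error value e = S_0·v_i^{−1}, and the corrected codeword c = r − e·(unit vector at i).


S = (8, 4, 2), error at position 4, error magnitude e = 10, c = [5, 10, 2, 8, 0].

Step 1: column multipliers v_i = (∏_{j≠i}(α_i − α_j))^{−1} mod 11.
  i = 1 (α = 10): (10−7)(10−3)(10−6)(10−2) = 3·7·4·8 = 672 ≡ 1, so v_1 = 1^{−1} = 1 (mod 11).
  i = 2 (α = 7): (7−10)(7−3)(7−6)(7−2) = (−3)·4·1·5 = −60 ≡ 6, so v_2 = 6^{−1} = 2 (mod 11).
  i = 3 (α = 3): (3−10)(3−7)(3−6)(3−2) = (−7)·(−4)·(−3)·1 = −84 ≡ 4, so v_3 = 4^{−1} = 3 (mod 11).
  i = 4 (α = 6): (6−10)(6−7)(6−3)(6−2) = (−4)·(−1)·3·4 = 48 ≡ 4, so v_4 = 4^{−1} = 3 (mod 11).
  i = 5 (α = 2): (2−10)(2−7)(2−3)(2−6) = (−8)·(−5)·(−1)·(−4) = 160 ≡ 6, so v_5 = 6^{−1} = 2 (mod 11).
  v = [1, 2, 3, 3, 2].
Step 2: syndromes of r = [5, 10, 2, 7, 0] (all sums mod 11).
  S_0 = Σ v_i r_i = 1·5 + 2·10 + 3·2 + 3·7 + 2·0 = 52 ≡ 8.
  S_1 = Σ v_i α_i r_i = 1·10·5 + 2·7·10 + 3·3·2 + 3·6·7 + 2·2·0 = 334 ≡ 4.
  α_i^2 mod 11 = [1, 5, 9, 3, 4].
  S_2 = Σ v_i α_i^2 r_i = 1·1·5 + 2·5·10 + 3·9·2 + 3·3·7 + 2·4·0 = 222 ≡ 2.
  S = (8, 4, 2) ≠ 0, so r is not a codeword (an error is present).
Step 3: locate the error. For a single error e at position i, S_ℓ = v_i·e·α_i^ℓ, so α_err = S_1/S_0.
  S_0^{−1} = 8^{−1} = 7 (mod 11), so α_err = 4·7 = 28 ≡ 6 = α_4. Error position i = 4.
  Consistency check: S_2/S_1 = 2·3 = 6 ≡ 6 = α_err ✓ (single-error assumption holds).
Step 4: error magnitude e = S_0/v_4 = S_0·∏_{j≠4}(α_4 − α_j) = 8·4 = 32 ≡ 10 (mod 11).
Step 5: correct position 4: c_4 = r_4 − e = 7 − 10 ≡ 8 (mod 11). Hence c = [5, 10, 2, 8, 0].
  Check: interpolating c through the α_i gives m(x) = 7 + 2·x (degree < 2) with m(α_i) = c_i for every i, so c is indeed a codeword.


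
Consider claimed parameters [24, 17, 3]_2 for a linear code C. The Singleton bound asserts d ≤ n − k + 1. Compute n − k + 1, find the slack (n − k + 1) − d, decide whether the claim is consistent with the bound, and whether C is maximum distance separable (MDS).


Singleton RHS = n − k + 1 = 8, slack = 5, bound satisfied, not MDS.

Singleton bound: d ≤ n − k + 1.
Here n = 24, k = 17, so n − k + 1 = 8.
Given d = 3, check d ≤ 8: YES.
Slack = (n − k + 1) − d = 5.
The code is NOT MDS (slack = 5 > 0).
Description: the claimed parameters are [24, 17, 3]_2; such a code would be non-MDS.


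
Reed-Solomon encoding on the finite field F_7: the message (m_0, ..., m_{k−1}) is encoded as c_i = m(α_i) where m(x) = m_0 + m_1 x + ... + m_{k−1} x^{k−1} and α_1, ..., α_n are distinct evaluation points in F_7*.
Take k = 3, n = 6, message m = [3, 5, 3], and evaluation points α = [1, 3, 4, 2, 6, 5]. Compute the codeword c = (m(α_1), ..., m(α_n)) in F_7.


c = [4, 3, 1, 4, 1, 5]

Message polynomial: m(x) = 3 + 5·x + 3·x^2 (mod 7).
For each evaluation point α_i, compute m(α_i) mod 7:
  α_1 = 1: Horner steps 3 → 1 → 4, so m(1) = 4.
  α_2 = 3: Horner steps 3 → 0 → 3, so m(3) = 3.
  α_3 = 4: Horner steps 3 → 3 → 1, so m(4) = 1.
  α_4 = 2: Horner steps 3 → 4 → 4, so m(2) = 4.
  α_5 = 6: Horner steps 3 → 2 → 1, so m(6) = 1.
  α_6 = 5: Horner steps 3 → 6 → 5, so m(5) = 5.
Codeword c = [4, 3, 1, 4, 1, 5] ∈ F_7^6.


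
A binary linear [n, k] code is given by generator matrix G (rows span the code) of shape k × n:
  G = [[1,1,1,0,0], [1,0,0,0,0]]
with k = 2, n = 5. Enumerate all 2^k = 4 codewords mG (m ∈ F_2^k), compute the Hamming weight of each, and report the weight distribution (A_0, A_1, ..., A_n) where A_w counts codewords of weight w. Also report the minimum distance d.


Weight distribution: A_0 = 1, A_1 = 1, A_2 = 1, A_3 = 1. Minimum distance d = 1.

Enumerate all 2^2 = 4 messages m ∈ F_2^2.
For each, compute codeword c = mG in F_2^5, then tally its weight.
  m = 00 → c = 00000, weight = 0.
  m = 10 → c = 11100, weight = 3.
  m = 01 → c = 10000, weight = 1.
  m = 11 → c = 01100, weight = 2.
Tally weights:
  weight 0: 1 codewords.
  weight 1: 1 codewords.
  weight 2: 1 codewords.
  weight 3: 1 codewords.
Minimum distance d = smallest w > 0 with A_w > 0 = 1.
Sanity: Σ A_w = 4 = 2^2 = 4 ✓.


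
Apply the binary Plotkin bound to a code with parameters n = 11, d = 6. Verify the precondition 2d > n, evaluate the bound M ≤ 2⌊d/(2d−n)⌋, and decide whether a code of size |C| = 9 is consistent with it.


Plotkin bound M ≤ 12; given |C| = 9 ≤ bound (satisfied).

Check applicability: 2d = 12, n = 11.
2d − n = 1 > 0, so Plotkin applies.
Compute d/(2d−n) = 6/1 ≈ 6.0000.
⌊d/(2d−n)⌋ = 6.
Plotkin bound: M ≤ 2·6 = 12.
Given |C| = 9, check: satisfied.
This |C| is below the Plotkin bound.


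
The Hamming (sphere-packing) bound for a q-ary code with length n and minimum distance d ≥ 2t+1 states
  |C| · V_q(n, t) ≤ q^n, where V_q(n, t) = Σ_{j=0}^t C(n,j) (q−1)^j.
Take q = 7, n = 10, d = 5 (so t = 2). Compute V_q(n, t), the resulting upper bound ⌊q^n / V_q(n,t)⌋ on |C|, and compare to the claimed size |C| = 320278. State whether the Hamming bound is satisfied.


V_q(n, t) = 1681, q^n = 282475249, Hamming bound = 168040, |C| = 320278 > bound (violated).

Step 1: Compute V_q(n, t) = Σ_{j=0}^2 C(n, j) (q−1)^j.
  j = 0: C(10,0)·(6)^0 = 1·1 = 1.
  j = 1: C(10,1)·(6)^1 = 10·6 = 60.
  j = 2: C(10,2)·(6)^2 = 45·36 = 1620.
  V_q(n, t) = 1 + 60 + 1620 = 1681.
Step 2: q^n = 7^10 = 282475249.
Step 3: Hamming bound ⌊q^n / V_q(n,t)⌋ = ⌊282475249/1681⌋ = 168040.
Step 4: Compare |C| = 320278 to 168040: violated.
The claimed |C| lies above the Hamming bound, so no 7-ary code of length 10 with d ≥ 5 can have 320278 codewords.


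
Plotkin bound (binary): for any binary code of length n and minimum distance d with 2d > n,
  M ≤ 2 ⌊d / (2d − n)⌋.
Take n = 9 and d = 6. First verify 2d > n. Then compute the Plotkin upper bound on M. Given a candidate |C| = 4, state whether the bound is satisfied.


Plotkin bound M ≤ 4; given |C| = 4 ≤ bound (satisfied).

Check applicability: 2d = 12, n = 9.
2d − n = 3 > 0, so Plotkin applies.
Compute d/(2d−n) = 6/3 ≈ 2.0000.
⌊d/(2d−n)⌋ = 2.
Plotkin bound: M ≤ 2·2 = 4.
Given |C| = 4, check: satisfied.
This |C| is at the Plotkin bound.
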